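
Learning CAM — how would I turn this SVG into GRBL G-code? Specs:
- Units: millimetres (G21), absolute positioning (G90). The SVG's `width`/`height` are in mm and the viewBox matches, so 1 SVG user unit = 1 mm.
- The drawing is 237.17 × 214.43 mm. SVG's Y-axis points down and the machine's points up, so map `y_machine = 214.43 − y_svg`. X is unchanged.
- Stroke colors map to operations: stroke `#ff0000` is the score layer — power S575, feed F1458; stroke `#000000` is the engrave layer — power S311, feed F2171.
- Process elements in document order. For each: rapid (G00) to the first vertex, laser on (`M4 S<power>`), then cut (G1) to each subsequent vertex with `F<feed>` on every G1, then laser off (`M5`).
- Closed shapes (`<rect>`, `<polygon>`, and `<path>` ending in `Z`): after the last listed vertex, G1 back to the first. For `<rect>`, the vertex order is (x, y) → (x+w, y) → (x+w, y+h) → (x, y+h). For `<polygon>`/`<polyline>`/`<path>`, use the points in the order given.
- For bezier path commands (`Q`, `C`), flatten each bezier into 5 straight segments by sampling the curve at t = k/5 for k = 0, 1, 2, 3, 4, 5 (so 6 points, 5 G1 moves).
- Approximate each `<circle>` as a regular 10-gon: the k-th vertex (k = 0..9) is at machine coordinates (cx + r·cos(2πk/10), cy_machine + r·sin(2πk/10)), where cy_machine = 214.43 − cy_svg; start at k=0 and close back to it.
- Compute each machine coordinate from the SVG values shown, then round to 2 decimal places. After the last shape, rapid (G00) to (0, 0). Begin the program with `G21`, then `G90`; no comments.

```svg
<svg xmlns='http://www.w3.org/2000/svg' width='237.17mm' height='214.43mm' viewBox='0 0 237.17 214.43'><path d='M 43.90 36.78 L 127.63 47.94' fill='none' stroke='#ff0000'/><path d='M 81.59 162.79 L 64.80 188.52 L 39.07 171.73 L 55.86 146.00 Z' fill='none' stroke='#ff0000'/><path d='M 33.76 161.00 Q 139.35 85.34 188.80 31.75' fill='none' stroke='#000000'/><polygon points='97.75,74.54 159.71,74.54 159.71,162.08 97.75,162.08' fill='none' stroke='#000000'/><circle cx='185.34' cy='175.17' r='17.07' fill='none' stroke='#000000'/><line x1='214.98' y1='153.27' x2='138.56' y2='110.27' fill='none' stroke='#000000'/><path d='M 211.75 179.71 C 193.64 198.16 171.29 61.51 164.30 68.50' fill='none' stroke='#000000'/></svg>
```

G21
G90
G00 X43.90 Y177.65
M4 S575
G1 X127.63 Y166.49 F1458
M5
G00 X81.59 Y51.64
M4 S575
G1 X64.80 Y25.91 F1458
G1 X39.07 Y42.70 F1458
G1 X55.86 Y68.43 F1458
G1 X81.59 Y51.64 F1458
M5
G00 X33.76 Y53.43
M4 S311
G1 X73.75 Y82.81 F2171
G1 X109.25 Y110.43 F2171
G1 X140.26 Y136.28 F2171
G1 X166.77 Y160.36 F2171
G1 X188.80 Y182.68 F2171
M5
G00 X97.75 Y139.89
M4 S311
G1 X159.71 Y139.89 F2171
G1 X159.71 Y52.35 F2171
G1 X97.75 Y52.35 F2171
G1 X97.75 Y139.89 F2171
M5
G00 X202.41 Y39.26
M4 S311
G1 X199.15 Y49.29 F2171
G1 X190.61 Y55.49 F2171
G1 X180.07 Y55.49 F2171
G1 X171.53 Y49.29 F2171
G1 X168.27 Y39.26 F2171
G1 X171.53 Y29.23 F2171
G1 X180.07 Y23.03 F2171
G1 X190.61 Y23.03 F2171
G1 X199.15 Y29.23 F2171
G1 X202.41 Y39.26 F2171
M5
G00 X214.98 Y61.16
M4 S311
G1 X138.56 Y104.16 F2171
M5
G00 X211.75 Y34.72
M4 S311
G1 X200.53 Y39.87 F2171
G1 X189.24 Y67.91 F2171
G1 X178.81 Y104.49 F2171
G1 X170.18 Y135.28 F2171
G1 X164.30 Y145.93 F2171
M5
G00 X0.00 Y0.00

viewBox `0 0 237.17 214.43` with mm width/height → 1 unit = 1 mm. Flip: y_m = 214.43 − y_svg.

**Shape 1** — `<path>` line segment, stroke `#ff0000` → score (S575, F1458). Machine vertices: (43.90,177.65) → (127.63,166.49). Open path.

**Shape 2** — `<path>` regular polygon, stroke `#ff0000` → score (S575, F1458). Machine vertices: (81.59,51.64) → (64.80,25.91) → (39.07,42.70) → (55.86,68.43) → (81.59,51.64). Closed: final G1 returns to the first vertex.

**Shape 3** — `<path>` quadratic bezier, stroke `#000000` → engrave (S311, F2171). Control points (SVG): P0=(33.76,161.00), P1=(139.35,85.34), P2=(188.80,31.75); sampled at t=k/5. Machine vertices: (33.76,53.43) → (73.75,82.81) → (109.25,110.43) → (140.26,136.28) → (166.77,160.36) → (188.80,182.68). Open path.

**Shape 4** — `<polygon>` rectangle, stroke `#000000` → engrave (S311, F2171). Machine vertices: (97.75,139.89) → (159.71,139.89) → (159.71,52.35) → (97.75,52.35) → (97.75,139.89). Closed: final G1 returns to the first vertex.

**Shape 5** — `<circle>` circle, stroke `#000000` → engrave (S311, F2171). Machine vertices: (202.41,39.26) → (199.15,49.29) → (190.61,55.49) → (180.07,55.49) → (171.53,49.29) → (168.27,39.26) → (171.53,29.23) → (180.07,23.03) → (190.61,23.03) → (199.15,29.23) → (202.41,39.26). Closed: final G1 returns to the first vertex.

**Shape 6** — `<line>` line segment, stroke `#000000` → engrave (S311, F2171). Machine vertices: (214.98,61.16) → (138.56,104.16). Open path.

**Shape 7** — `<path>` cubic bezier, stroke `#000000` → engrave (S311, F2171). Control points (SVG): P0=(211.75,179.71), P1=(193.64,198.16), P2=(171.29,61.51), P3=(164.30,68.50); sampled at t=k/5. Machine vertices: (211.75,34.72) → (200.53,39.87) → (189.24,67.91) → (178.81,104.49) → (170.18,135.28) → (164.30,145.93). Open path.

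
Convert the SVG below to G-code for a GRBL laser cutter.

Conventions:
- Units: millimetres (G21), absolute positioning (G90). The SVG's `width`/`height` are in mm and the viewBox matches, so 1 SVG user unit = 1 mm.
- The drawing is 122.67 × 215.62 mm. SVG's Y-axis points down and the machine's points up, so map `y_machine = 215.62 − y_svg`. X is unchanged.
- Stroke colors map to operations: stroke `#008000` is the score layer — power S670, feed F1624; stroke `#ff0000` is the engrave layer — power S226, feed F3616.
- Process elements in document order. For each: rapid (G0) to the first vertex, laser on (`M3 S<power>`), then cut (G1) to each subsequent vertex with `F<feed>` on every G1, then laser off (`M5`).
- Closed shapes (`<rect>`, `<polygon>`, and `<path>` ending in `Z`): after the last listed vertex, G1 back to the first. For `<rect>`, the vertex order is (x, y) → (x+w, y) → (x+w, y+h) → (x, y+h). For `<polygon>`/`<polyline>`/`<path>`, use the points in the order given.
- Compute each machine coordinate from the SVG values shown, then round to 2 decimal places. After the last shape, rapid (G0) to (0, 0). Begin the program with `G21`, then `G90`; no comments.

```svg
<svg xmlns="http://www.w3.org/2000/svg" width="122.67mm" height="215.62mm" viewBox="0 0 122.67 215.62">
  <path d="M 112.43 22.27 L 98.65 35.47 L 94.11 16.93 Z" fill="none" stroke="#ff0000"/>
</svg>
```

G21
G90
G0 X112.43 Y193.35
M3 S226
G1 X98.65 Y180.15 F3616
G1 X94.11 Y198.69 F3616
G1 X112.43 Y193.35 F3616
M5
G0 X0.00 Y0.00

Since the viewBox matches the mm dimensions, user units are millimetres directly. The only transform is the Y-flip y_m = 215.62 − y_svg.

Shape 1 is a regular polygon drawn with `<path>`. Its stroke #ff0000 means engrave at S226, F3616. After flipping Y the toolpath is (112.43,193.35) → (98.65,180.15) → (94.11,198.69) → (112.43,193.35), returning to the start.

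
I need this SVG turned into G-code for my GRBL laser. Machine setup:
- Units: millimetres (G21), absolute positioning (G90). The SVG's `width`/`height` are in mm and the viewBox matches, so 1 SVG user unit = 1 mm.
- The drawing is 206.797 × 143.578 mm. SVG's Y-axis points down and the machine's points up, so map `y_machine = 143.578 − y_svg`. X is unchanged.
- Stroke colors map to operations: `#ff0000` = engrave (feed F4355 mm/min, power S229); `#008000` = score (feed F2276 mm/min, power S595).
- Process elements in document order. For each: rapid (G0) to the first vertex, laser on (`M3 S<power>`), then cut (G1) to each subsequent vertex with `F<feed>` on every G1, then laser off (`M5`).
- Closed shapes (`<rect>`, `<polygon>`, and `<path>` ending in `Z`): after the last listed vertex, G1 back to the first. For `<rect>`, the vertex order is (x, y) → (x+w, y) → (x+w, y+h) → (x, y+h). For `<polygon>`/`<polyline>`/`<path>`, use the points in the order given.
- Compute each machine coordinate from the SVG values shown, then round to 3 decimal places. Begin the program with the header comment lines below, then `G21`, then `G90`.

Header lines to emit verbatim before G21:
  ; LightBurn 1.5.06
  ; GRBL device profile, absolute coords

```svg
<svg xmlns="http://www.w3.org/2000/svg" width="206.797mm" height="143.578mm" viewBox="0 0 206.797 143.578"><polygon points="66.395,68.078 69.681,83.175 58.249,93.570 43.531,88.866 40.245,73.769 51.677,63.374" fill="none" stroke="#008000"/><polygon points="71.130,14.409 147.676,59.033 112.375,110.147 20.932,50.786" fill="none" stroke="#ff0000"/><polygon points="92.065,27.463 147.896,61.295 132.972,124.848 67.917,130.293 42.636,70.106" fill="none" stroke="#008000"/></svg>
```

viewBox `0 0 206.797 143.578` with mm width/height → 1 unit = 1 mm. Flip: y_m = 143.578 − y_svg.

**Shape 1** — `<polygon>` regular polygon, stroke `#008000` → score (S595, F2276). Machine vertices: (66.395,75.500) → (69.681,60.403) → (58.249,50.008) → (43.531,54.712) → (40.245,69.809) → (51.677,80.204) → (66.395,75.500). Closed: final G1 returns to the first vertex.

**Shape 2** — `<polygon>` closed polygon, stroke `#ff0000` → engrave (S229, F4355). Machine vertices: (71.130,129.169) → (147.676,84.545) → (112.375,33.431) → (20.932,92.792) → (71.130,129.169). Closed: final G1 returns to the first vertex.

**Shape 3** — `<polygon>` regular polygon, stroke `#008000` → score (S595, F2276). Machine vertices: (92.065,116.115) → (147.896,82.283) → (132.972,18.730) → (67.917,13.285) → (42.636,73.472) → (92.065,116.115). Closed: final G1 returns to the first vertex.

; LightBurn 1.5.06
; GRBL device profile, absolute coords
G21
G90
G0 X66.395 Y75.500
M3 S595
G1 X69.681 Y60.403 F2276
G1 X58.249 Y50.008 F2276
G1 X43.531 Y54.712 F2276
G1 X40.245 Y69.809 F2276
G1 X51.677 Y80.204 F2276
G1 X66.395 Y75.500 F2276
M5
G0 X71.130 Y129.169
M3 S229
G1 X147.676 Y84.545 F4355
G1 X112.375 Y33.431 F4355
G1 X20.932 Y92.792 F4355
G1 X71.130 Y129.169 F4355
M5
G0 X92.065 Y116.115
M3 S595
G1 X147.896 Y82.283 F2276
G1 X132.972 Y18.730 F2276
G1 X67.917 Y13.285 F2276
G1 X42.636 Y73.472 F2276
G1 X92.065 Y116.115 F2276
M5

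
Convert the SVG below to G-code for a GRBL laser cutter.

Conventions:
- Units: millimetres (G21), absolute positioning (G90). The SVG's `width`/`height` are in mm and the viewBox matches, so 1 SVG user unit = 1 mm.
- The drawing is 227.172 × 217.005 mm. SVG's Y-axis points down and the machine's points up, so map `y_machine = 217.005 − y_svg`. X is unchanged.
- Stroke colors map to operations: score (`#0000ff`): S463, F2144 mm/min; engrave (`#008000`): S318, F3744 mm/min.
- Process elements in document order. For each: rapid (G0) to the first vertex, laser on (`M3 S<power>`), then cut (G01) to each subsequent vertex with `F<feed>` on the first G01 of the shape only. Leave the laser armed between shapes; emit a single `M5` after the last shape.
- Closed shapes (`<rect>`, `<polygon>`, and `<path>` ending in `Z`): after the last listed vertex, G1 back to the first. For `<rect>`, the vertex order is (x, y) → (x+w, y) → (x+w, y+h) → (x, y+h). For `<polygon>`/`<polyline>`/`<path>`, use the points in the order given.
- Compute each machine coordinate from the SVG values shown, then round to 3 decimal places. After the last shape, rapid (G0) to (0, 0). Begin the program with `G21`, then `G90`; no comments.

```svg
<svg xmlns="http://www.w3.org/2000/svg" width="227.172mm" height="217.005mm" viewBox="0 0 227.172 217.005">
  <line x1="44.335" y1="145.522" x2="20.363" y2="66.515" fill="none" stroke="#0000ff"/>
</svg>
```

G21
G90
G0 X44.335 Y71.483
M3 S463
G01 X20.363 Y150.490 F2144
M5
G0 X0.000 Y0.000

viewBox `0 0 227.172 217.005` with mm width/height → 1 unit = 1 mm. Flip: y_m = 217.005 − y_svg.

**Shape 1** — `<line>` line segment, stroke `#0000ff` → score (S463, F2144). Machine vertices: (44.335,71.483) → (20.363,150.490). Open path.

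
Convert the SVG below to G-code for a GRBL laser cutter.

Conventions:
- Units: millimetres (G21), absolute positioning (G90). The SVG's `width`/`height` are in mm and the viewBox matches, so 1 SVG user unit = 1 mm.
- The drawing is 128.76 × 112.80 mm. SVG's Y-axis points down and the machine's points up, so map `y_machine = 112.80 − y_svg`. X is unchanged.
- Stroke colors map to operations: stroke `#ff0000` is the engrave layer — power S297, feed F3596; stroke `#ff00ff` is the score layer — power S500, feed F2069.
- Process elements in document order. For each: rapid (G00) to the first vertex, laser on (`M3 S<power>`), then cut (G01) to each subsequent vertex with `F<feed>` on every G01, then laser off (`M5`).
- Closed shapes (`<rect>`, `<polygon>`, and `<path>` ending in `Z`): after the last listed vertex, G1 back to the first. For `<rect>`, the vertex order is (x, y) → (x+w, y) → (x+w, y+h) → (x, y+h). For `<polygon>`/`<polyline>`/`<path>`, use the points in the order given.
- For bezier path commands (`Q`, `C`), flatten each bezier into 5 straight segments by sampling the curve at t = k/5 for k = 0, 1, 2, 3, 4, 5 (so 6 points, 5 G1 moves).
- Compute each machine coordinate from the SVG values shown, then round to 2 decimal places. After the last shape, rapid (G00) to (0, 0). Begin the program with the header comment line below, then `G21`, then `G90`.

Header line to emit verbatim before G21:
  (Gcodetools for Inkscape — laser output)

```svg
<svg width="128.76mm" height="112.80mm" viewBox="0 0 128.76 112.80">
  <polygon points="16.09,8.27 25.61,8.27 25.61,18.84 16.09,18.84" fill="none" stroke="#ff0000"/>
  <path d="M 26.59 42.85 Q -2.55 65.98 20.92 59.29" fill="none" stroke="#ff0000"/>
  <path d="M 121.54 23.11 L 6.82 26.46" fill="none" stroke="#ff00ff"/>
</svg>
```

(Gcodetools for Inkscape — laser output)
G21
G90
G00 X16.09 Y104.53
M3 S297
G01 X25.61 Y104.53 F3596
G01 X25.61 Y93.96 F3596
G01 X16.09 Y93.96 F3596
G01 X16.09 Y104.53 F3596
M5
G00 X26.59 Y69.95
M3 S297
G01 X17.04 Y61.89 F3596
G01 X11.70 Y56.22 F3596
G01 X10.56 Y52.93 F3596
G01 X13.64 Y52.03 F3596
G01 X20.92 Y53.51 F3596
M5
G00 X121.54 Y89.69
M3 S500
G01 X6.82 Y86.34 F2069
M5
G00 X0.00 Y0.00

1 u = 1 mm; y_m = 112.80 − y.

[1] `<polygon>` rectangle, #ff0000→engrave S297 F3596: (16.09,104.53) → (25.61,104.53) → (25.61,93.96) → (16.09,93.96) → (16.09,104.53) (closed)

[2] `<path>` quadratic bezier, #ff0000→engrave S297 F3596: (26.59,69.95) → (17.04,61.89) → (11.70,56.22) → (10.56,52.93) → (13.64,52.03) → (20.92,53.51)

[3] `<path>` line segment, #ff00ff→score S500 F2069: (121.54,89.69) → (6.82,86.34)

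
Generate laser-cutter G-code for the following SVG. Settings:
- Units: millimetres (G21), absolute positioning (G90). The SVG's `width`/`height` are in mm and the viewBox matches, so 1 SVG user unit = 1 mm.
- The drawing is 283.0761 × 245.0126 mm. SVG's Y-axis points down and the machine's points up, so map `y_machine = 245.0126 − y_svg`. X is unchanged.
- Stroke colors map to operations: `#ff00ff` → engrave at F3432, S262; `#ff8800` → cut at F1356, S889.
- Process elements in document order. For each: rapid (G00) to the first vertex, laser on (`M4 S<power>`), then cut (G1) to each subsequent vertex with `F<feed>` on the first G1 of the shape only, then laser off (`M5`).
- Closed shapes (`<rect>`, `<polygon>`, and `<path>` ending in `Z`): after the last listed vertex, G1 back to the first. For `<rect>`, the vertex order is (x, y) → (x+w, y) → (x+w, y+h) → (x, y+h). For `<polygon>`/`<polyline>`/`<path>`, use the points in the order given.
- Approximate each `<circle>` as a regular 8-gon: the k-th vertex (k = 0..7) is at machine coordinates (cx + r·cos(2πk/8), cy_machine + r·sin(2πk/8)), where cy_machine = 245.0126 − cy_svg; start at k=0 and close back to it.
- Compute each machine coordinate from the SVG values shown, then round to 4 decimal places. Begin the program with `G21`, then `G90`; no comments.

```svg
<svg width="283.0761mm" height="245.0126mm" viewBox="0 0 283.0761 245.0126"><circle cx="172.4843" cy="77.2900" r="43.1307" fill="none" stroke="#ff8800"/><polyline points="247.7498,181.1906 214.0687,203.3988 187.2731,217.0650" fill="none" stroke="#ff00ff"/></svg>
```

G21
G90
G00 X215.6150 Y167.7226
M4 S889
G1 X202.9823 Y198.2206 F1356
G1 X172.4843 Y210.8533
G1 X141.9863 Y198.2206
G1 X129.3536 Y167.7226
G1 X141.9863 Y137.2246
G1 X172.4843 Y124.5919
G1 X202.9823 Y137.2246
G1 X215.6150 Y167.7226
M5
G00 X247.7498 Y63.8220
M4 S262
G1 X214.0687 Y41.6138 F3432
G1 X187.2731 Y27.9476
M5

1 u = 1 mm; y_m = 245.0126 − y.

[1] `<circle>` circle, #ff8800→cut S889 F1356: (215.6150,167.7226) → (202.9823,198.2206) → (172.4843,210.8533) → (141.9863,198.2206) → (129.3536,167.7226) → (141.9863,137.2246) → (172.4843,124.5919) → (202.9823,137.2246) → (215.6150,167.7226) (closed)

[2] `<polyline>` open polyline, #ff00ff→engrave S262 F3432: (247.7498,63.8220) → (214.0687,41.6138) → (187.2731,27.9476)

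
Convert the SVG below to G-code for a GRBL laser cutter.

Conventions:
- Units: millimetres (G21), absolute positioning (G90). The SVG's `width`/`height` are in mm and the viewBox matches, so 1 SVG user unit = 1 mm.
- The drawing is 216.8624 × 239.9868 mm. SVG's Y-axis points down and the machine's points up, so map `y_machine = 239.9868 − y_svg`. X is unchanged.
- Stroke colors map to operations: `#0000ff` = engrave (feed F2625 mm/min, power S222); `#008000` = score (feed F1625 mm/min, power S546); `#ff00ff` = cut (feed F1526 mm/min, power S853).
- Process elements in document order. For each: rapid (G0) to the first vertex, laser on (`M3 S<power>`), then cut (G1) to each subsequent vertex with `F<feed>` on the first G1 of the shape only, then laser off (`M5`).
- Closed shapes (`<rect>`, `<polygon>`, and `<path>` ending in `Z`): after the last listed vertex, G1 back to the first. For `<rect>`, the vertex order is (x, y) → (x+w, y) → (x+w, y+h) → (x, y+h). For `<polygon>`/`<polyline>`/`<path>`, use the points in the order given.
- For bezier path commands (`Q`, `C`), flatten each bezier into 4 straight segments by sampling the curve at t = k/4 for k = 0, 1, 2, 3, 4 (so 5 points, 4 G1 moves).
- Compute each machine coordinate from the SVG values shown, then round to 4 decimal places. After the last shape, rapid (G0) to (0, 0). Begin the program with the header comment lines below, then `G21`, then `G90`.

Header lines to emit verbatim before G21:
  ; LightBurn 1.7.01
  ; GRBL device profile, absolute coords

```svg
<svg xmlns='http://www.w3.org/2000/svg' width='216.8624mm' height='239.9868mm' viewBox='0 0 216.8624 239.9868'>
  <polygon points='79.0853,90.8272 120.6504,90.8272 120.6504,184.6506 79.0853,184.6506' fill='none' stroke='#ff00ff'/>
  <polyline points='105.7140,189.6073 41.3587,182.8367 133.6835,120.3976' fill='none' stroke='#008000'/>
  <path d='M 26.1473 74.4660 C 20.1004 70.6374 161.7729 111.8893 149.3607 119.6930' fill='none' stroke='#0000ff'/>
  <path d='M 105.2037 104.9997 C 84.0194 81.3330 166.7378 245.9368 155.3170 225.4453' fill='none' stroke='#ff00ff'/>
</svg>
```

Since the viewBox matches the mm dimensions, user units are millimetres directly. The only transform is the Y-flip y_m = 239.9868 − y_svg.

Shape 1 is a rectangle drawn with `<polygon>`. Its stroke #ff00ff means cut at S853, F1526. After flipping Y the toolpath is (79.0853,149.1596) → (120.6504,149.1596) → (120.6504,55.3362) → (79.0853,55.3362) → (79.0853,149.1596), returning to the start.

Shape 2 is a open polyline drawn with `<polyline>`. Its stroke #008000 means score at S546, F1625. After flipping Y the toolpath is (105.7140,50.3795) → (41.3587,57.1501) → (133.6835,119.5892).

Shape 3 is a cubic bezier drawn with `<path>`. Its stroke #0000ff means engrave at S222, F2625. After flipping Y the toolpath is (26.1473,165.5208) → (44.5938,161.1667) → (90.1410,147.2694) → (134.4947,131.1911) → (149.3607,120.2938).

Shape 4 is a cubic bezier drawn with `<path>`. Its stroke #ff00ff means cut at S853, F1526. After flipping Y the toolpath is (105.2037,134.9871) → (105.7028,123.2702) → (126.5990,75.9550) → (149.3259,28.0444) → (155.3170,14.5415).

; LightBurn 1.7.01
; GRBL device profile, absolute coords
G21
G90
G0 X79.0853 Y149.1596
M3 S853
G1 X120.6504 Y149.1596 F1526
G1 X120.6504 Y55.3362
G1 X79.0853 Y55.3362
G1 X79.0853 Y149.1596
M5
G0 X105.7140 Y50.3795
M3 S546
G1 X41.3587 Y57.1501 F1625
G1 X133.6835 Y119.5892
M5
G0 X26.1473 Y165.5208
M3 S222
G1 X44.5938 Y161.1667 F2625
G1 X90.1410 Y147.2694
G1 X134.4947 Y131.1911
G1 X149.3607 Y120.2938
M5
G0 X105.2037 Y134.9871
M3 S853
G1 X105.7028 Y123.2702 F1526
G1 X126.5990 Y75.9550
G1 X149.3259 Y28.0444
G1 X155.3170 Y14.5415
M5
G0 X0.0000 Y0.0000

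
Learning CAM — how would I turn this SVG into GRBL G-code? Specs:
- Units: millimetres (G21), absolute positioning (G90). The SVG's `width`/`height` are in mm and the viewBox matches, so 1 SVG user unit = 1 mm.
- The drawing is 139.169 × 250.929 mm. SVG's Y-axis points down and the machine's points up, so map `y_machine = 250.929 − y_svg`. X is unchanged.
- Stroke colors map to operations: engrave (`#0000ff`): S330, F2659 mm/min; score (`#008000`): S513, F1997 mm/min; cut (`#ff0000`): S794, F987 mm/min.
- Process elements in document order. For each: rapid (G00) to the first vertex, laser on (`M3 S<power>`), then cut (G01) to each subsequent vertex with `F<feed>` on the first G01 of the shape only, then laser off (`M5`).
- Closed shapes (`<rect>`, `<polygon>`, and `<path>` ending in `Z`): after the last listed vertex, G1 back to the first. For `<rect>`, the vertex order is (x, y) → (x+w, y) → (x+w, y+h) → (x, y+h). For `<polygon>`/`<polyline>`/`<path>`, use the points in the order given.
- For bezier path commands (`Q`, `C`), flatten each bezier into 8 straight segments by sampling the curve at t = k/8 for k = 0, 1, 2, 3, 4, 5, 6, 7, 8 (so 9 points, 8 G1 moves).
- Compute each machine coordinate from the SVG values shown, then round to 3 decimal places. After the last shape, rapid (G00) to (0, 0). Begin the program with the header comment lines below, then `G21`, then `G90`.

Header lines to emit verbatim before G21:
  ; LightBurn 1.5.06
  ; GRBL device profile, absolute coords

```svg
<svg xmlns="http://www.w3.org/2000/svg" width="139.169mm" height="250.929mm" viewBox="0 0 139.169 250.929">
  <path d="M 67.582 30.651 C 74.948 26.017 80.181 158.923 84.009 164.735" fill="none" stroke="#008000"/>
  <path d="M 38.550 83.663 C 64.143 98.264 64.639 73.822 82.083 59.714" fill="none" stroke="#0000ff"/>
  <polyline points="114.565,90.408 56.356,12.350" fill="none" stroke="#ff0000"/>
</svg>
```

viewBox `0 0 139.169 250.929` with mm width/height → 1 unit = 1 mm. Flip: y_m = 250.929 − y_svg.

**Shape 1** — `<path>` cubic bezier, stroke `#008000` → score (S513, F1997). Control points (SVG): P0=(67.582,30.651), P1=(74.948,26.017), P2=(80.181,158.923), P3=(84.009,164.735); sampled at t=k/8. Machine vertices: (67.582,220.278) → (70.246,216.085) → (72.718,202.100) → (75.007,181.422) → (77.122,157.153) → (79.071,132.395) → (80.863,110.248) → (82.506,93.814) → (84.009,86.194). Open path.

**Shape 2** — `<path>` cubic bezier, stroke `#0000ff` → engrave (S330, F2659). Control points (SVG): P0=(38.550,83.663), P1=(64.143,98.264), P2=(64.639,73.822), P3=(82.083,59.714); sampled at t=k/8. Machine vertices: (38.550,167.266) → (47.053,163.524) → (53.696,162.864) → (58.972,164.707) → (63.372,168.475) → (67.391,173.588) → (71.521,179.468) → (76.254,185.537) → (82.083,191.215). Open path.

**Shape 3** — `<polyline>` line segment, stroke `#ff0000` → cut (S794, F987). Machine vertices: (114.565,160.521) → (56.356,238.579). Open path.

; LightBurn 1.5.06
; GRBL device profile, absolute coords
G21
G90
G00 X67.582 Y220.278
M3 S513
G01 X70.246 Y216.085 F1997
G01 X72.718 Y202.100
G01 X75.007 Y181.422
G01 X77.122 Y157.153
G01 X79.071 Y132.395
G01 X80.863 Y110.248
G01 X82.506 Y93.814
G01 X84.009 Y86.194
M5
G00 X38.550 Y167.266
M3 S330
G01 X47.053 Y163.524 F2659
G01 X53.696 Y162.864
G01 X58.972 Y164.707
G01 X63.372 Y168.475
G01 X67.391 Y173.588
G01 X71.521 Y179.468
G01 X76.254 Y185.537
G01 X82.083 Y191.215
M5
G00 X114.565 Y160.521
M3 S794
G01 X56.356 Y238.579 F987
M5
G00 X0.000 Y0.000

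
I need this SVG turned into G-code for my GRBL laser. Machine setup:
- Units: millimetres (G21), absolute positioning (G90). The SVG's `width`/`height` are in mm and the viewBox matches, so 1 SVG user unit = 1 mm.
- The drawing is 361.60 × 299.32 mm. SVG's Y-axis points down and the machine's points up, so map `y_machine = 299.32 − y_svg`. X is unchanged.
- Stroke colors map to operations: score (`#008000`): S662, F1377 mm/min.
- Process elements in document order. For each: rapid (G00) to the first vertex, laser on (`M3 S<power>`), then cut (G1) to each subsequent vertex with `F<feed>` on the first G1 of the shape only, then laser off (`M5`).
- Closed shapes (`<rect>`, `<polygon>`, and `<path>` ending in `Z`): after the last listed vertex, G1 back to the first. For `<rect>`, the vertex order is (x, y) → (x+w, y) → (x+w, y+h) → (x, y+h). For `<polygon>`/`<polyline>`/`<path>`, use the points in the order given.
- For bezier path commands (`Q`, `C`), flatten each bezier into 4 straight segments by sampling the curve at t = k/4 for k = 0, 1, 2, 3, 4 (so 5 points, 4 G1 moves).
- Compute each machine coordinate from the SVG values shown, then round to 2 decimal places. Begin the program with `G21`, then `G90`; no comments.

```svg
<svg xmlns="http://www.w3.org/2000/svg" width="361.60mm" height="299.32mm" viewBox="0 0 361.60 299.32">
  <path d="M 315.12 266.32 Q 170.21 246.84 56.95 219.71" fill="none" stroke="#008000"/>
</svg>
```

G21
G90
G00 X315.12 Y33.00
M3 S662
G1 X244.64 Y43.22 F1377
G1 X178.12 Y54.39
G1 X115.56 Y66.52
G1 X56.95 Y79.61
M5

1 u = 1 mm; y_m = 299.32 − y.

[1] `<path>` quadratic bezier, #008000→score S662 F1377: (315.12,33.00) → (244.64,43.22) → (178.12,54.39) → (115.56,66.52) → (56.95,79.61)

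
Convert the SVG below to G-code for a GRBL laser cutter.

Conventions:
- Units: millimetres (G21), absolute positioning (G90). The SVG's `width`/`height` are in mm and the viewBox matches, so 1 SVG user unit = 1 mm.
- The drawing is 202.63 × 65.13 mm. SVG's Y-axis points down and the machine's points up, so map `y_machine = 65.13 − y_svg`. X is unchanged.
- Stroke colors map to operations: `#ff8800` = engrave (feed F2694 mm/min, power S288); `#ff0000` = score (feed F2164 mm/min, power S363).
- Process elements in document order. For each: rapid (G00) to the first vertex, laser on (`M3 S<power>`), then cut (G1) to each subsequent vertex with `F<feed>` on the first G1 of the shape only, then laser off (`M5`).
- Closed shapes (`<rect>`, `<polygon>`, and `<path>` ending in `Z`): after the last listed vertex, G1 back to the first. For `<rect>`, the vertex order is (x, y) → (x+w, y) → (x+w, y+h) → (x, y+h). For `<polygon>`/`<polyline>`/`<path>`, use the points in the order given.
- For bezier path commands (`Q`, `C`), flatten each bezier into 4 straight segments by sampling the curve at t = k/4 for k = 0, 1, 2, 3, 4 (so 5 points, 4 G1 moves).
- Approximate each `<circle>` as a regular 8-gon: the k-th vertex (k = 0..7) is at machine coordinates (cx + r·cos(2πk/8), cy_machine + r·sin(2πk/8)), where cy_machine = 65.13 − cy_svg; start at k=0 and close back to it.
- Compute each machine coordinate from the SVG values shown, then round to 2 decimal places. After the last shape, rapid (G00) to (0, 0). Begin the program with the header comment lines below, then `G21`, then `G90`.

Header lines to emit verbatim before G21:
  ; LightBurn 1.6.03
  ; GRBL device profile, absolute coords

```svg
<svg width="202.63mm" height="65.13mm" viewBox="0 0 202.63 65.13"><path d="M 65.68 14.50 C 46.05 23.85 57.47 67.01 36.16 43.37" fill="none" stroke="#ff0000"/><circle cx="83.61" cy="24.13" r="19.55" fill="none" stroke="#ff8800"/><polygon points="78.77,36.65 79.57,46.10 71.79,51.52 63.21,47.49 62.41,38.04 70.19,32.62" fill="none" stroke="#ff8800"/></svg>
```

; LightBurn 1.6.03
; GRBL device profile, absolute coords
G21
G90
G00 X65.68 Y50.63
M3 S363
G1 X55.78 Y38.85 F2164
G1 X51.55 Y23.82
G1 X47.00 Y14.98
G1 X36.16 Y21.76
M5
G00 X103.16 Y41.00
M3 S288
G1 X97.43 Y54.82 F2694
G1 X83.61 Y60.55
G1 X69.79 Y54.82
G1 X64.06 Y41.00
G1 X69.79 Y27.18
G1 X83.61 Y21.45
G1 X97.43 Y27.18
G1 X103.16 Y41.00
M5
G00 X78.77 Y28.48
M3 S288
G1 X79.57 Y19.03 F2694
G1 X71.79 Y13.61
G1 X63.21 Y17.64
G1 X62.41 Y27.09
G1 X70.19 Y32.51
G1 X78.77 Y28.48
M5
G00 X0.00 Y0.00

Since the viewBox matches the mm dimensions, user units are millimetres directly. The only transform is the Y-flip y_m = 65.13 − y_svg.

Shape 1 is a cubic bezier drawn with `<path>`. Its stroke #ff0000 means score at S363, F2164. After flipping Y the toolpath is (65.68,50.63) → (55.78,38.85) → (51.55,23.82) → (47.00,14.98) → (36.16,21.76).

Shape 2 is a circle drawn with `<circle>`. Its stroke #ff8800 means engrave at S288, F2694. After flipping Y the toolpath is (103.16,41.00) → (97.43,54.82) → (83.61,60.55) → (69.79,54.82) → (64.06,41.00) → (69.79,27.18) → (83.61,21.45) → (97.43,27.18) → (103.16,41.00), returning to the start.

Shape 3 is a regular polygon drawn with `<polygon>`. Its stroke #ff8800 means engrave at S288, F2694. After flipping Y the toolpath is (78.77,28.48) → (79.57,19.03) → (71.79,13.61) → (63.21,17.64) → (62.41,27.09) → (70.19,32.51) → (78.77,28.48), returning to the start.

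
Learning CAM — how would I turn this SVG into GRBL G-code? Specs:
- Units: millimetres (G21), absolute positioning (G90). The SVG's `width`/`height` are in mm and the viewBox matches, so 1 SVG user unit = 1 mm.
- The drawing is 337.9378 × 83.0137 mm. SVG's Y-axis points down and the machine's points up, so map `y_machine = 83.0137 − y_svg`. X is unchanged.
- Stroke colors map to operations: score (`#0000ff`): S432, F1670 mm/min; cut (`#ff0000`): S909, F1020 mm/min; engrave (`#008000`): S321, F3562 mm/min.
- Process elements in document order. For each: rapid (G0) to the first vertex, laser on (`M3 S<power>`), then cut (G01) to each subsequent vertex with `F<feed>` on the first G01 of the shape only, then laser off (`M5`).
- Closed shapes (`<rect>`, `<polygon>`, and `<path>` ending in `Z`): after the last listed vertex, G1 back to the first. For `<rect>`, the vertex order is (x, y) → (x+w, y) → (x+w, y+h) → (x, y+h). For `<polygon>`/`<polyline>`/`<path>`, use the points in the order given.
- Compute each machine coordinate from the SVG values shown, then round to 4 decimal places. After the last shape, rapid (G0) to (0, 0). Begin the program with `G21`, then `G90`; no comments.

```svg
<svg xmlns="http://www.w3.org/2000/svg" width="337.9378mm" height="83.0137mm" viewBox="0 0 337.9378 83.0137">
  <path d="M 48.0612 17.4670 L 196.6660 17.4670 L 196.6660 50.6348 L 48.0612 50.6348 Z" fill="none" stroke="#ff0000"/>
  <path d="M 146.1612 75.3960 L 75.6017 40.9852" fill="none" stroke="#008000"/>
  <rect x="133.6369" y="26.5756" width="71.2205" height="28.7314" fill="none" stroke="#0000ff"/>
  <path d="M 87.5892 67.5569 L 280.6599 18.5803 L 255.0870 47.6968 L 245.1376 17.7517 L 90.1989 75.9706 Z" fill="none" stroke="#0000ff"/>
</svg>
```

viewBox `0 0 337.9378 83.0137` with mm width/height → 1 unit = 1 mm. Flip: y_m = 83.0137 − y_svg.

**Shape 1** — `<path>` rectangle, stroke `#ff0000` → cut (S909, F1020). Machine vertices: (48.0612,65.5467) → (196.6660,65.5467) → (196.6660,32.3789) → (48.0612,32.3789) → (48.0612,65.5467). Closed: final G1 returns to the first vertex.

**Shape 2** — `<path>` line segment, stroke `#008000` → engrave (S321, F3562). Machine vertices: (146.1612,7.6177) → (75.6017,42.0285). Open path.

**Shape 3** — `<rect>` rectangle, stroke `#0000ff` → score (S432, F1670). Machine vertices: (133.6369,56.4381) → (204.8574,56.4381) → (204.8574,27.7067) → (133.6369,27.7067) → (133.6369,56.4381). Closed: final G1 returns to the first vertex.

**Shape 4** — `<path>` closed polygon, stroke `#0000ff` → score (S432, F1670). Machine vertices: (87.5892,15.4568) → (280.6599,64.4334) → (255.0870,35.3169) → (245.1376,65.2620) → (90.1989,7.0431) → (87.5892,15.4568). Closed: final G1 returns to the first vertex.

G21
G90
G0 X48.0612 Y65.5467
M3 S909
G01 X196.6660 Y65.5467 F1020
G01 X196.6660 Y32.3789
G01 X48.0612 Y32.3789
G01 X48.0612 Y65.5467
M5
G0 X146.1612 Y7.6177
M3 S321
G01 X75.6017 Y42.0285 F3562
M5
G0 X133.6369 Y56.4381
M3 S432
G01 X204.8574 Y56.4381 F1670
G01 X204.8574 Y27.7067
G01 X133.6369 Y27.7067
G01 X133.6369 Y56.4381
M5
G0 X87.5892 Y15.4568
M3 S432
G01 X280.6599 Y64.4334 F1670
G01 X255.0870 Y35.3169
G01 X245.1376 Y65.2620
G01 X90.1989 Y7.0431
G01 X87.5892 Y15.4568
M5
G0 X0.0000 Y0.0000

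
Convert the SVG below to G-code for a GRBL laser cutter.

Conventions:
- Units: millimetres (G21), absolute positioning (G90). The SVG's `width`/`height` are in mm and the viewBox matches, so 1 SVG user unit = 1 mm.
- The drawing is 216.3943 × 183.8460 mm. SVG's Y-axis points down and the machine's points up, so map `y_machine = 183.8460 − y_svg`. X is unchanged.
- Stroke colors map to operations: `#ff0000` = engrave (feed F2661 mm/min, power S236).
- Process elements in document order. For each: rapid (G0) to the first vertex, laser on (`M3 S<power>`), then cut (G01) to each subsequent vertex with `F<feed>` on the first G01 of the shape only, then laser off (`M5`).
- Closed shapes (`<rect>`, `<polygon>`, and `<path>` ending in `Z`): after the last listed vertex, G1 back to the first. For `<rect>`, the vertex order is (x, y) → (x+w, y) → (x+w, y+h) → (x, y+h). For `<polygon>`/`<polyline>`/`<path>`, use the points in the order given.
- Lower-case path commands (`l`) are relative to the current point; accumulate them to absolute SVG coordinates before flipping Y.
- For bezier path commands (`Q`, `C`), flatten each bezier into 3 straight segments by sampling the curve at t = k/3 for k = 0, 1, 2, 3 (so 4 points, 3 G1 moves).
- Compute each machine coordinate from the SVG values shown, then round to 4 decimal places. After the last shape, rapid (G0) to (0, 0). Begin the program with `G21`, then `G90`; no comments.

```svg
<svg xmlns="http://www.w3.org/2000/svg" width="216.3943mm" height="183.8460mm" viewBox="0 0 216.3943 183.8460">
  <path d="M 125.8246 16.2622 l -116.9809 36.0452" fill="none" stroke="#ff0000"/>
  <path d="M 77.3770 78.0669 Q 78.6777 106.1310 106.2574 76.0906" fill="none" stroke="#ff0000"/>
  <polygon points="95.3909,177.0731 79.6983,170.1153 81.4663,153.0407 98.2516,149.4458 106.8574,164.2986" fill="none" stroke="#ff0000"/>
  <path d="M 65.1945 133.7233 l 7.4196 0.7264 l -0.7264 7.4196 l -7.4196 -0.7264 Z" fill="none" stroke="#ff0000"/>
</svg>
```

G21
G90
G0 X125.8246 Y167.5838
M3 S236
G01 X8.8437 Y131.5386 F2661
M5
G0 X77.3770 Y105.7791
M3 S236
G01 X81.1640 Y93.5258 F2661
G01 X90.7908 Y94.1845
G01 X106.2574 Y107.7554
M5
G0 X95.3909 Y6.7729
M3 S236
G01 X79.6983 Y13.7307 F2661
G01 X81.4663 Y30.8053
G01 X98.2516 Y34.4002
G01 X106.8574 Y19.5474
G01 X95.3909 Y6.7729
M5
G0 X65.1945 Y50.1227
M3 S236
G01 X72.6141 Y49.3963 F2661
G01 X71.8877 Y41.9767
G01 X64.4681 Y42.7031
G01 X65.1945 Y50.1227
M5
G0 X0.0000 Y0.0000

viewBox `0 0 216.3943 183.8460` with mm width/height → 1 unit = 1 mm. Flip: y_m = 183.8460 − y_svg.

**Shape 1** — `<path>` line segment, stroke `#ff0000` → engrave (S236, F2661). Machine vertices: (125.8246,167.5838) → (8.8437,131.5386). Open path.

**Shape 2** — `<path>` quadratic bezier, stroke `#ff0000` → engrave (S236, F2661). Control points (SVG): P0=(77.3770,78.0669), P1=(78.6777,106.1310), P2=(106.2574,76.0906); sampled at t=k/3. Machine vertices: (77.3770,105.7791) → (81.1640,93.5258) → (90.7908,94.1845) → (106.2574,107.7554). Open path.

**Shape 3** — `<polygon>` regular polygon, stroke `#ff0000` → engrave (S236, F2661). Machine vertices: (95.3909,6.7729) → (79.6983,13.7307) → (81.4663,30.8053) → (98.2516,34.4002) → (106.8574,19.5474) → (95.3909,6.7729). Closed: final G1 returns to the first vertex.

**Shape 4** — `<path>` regular polygon, stroke `#ff0000` → engrave (S236, F2661). Machine vertices: (65.1945,50.1227) → (72.6141,49.3963) → (71.8877,41.9767) → (64.4681,42.7031) → (65.1945,50.1227). Closed: final G1 returns to the first vertex.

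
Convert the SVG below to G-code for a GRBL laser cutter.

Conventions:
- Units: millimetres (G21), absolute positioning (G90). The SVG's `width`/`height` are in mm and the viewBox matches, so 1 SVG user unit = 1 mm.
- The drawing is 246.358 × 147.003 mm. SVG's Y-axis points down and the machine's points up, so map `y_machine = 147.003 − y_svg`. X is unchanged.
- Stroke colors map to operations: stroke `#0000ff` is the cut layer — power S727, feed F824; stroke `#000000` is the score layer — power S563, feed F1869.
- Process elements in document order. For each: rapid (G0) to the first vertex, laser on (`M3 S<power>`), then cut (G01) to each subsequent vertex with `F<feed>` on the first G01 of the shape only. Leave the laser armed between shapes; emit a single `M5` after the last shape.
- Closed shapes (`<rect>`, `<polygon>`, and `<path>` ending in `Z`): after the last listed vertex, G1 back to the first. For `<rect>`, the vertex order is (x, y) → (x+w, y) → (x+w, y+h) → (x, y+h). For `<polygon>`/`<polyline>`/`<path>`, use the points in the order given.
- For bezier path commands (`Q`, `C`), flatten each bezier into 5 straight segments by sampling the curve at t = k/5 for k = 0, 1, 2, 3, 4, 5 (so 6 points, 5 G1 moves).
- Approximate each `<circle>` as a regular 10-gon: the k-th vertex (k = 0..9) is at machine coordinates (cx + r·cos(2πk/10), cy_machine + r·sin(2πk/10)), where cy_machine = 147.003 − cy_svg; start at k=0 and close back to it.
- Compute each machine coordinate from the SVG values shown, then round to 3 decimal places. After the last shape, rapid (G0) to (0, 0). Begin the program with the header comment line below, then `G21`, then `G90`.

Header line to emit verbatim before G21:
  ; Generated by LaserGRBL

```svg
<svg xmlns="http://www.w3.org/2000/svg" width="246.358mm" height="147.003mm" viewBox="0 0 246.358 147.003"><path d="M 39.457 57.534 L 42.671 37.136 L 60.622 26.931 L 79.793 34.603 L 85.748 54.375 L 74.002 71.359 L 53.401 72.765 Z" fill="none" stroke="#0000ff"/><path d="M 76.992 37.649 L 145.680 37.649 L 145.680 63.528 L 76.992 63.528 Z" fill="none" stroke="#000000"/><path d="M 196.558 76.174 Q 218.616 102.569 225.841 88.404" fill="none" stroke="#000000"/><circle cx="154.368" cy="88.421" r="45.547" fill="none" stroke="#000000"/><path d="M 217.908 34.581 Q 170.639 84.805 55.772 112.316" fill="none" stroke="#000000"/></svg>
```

1 u = 1 mm; y_m = 147.003 − y.

[1] `<path>` regular polygon, #0000ff→cut S727 F824: (39.457,89.469) → (42.671,109.867) → (60.622,120.072) → (79.793,112.400) → (85.748,92.628) → (74.002,75.644) → (53.401,74.238) → (39.457,89.469) (closed)

[2] `<path>` rectangle, #000000→score S563 F1869: (76.992,109.354) → (145.680,109.354) → (145.680,83.475) → (76.992,83.475) → (76.992,109.354) (closed)

[3] `<path>` quadratic bezier, #000000→score S563 F1869: (196.558,70.829) → (204.788,61.893) → (211.831,56.203) → (217.688,53.757) → (222.358,54.555) → (225.841,58.599)

[4] `<circle>` circle, #000000→score S563 F1869: (199.915,58.582) → (191.216,85.354) → (168.443,101.900) → (140.293,101.900) → (117.520,85.354) → (108.821,58.582) → (117.520,31.810) → (140.293,15.264) → (168.443,15.264) → (191.216,31.810) → (199.915,58.582) (closed)

[5] `<path>` quadratic bezier, #000000→score S563 F1869: (217.908,112.422) → (196.296,93.241) → (169.277,75.877) → (136.850,60.330) → (99.015,46.600) → (55.772,34.687)

; Generated by LaserGRBL
G21
G90
G0 X39.457 Y89.469
M3 S727
G01 X42.671 Y109.867 F824
G01 X60.622 Y120.072
G01 X79.793 Y112.400
G01 X85.748 Y92.628
G01 X74.002 Y75.644
G01 X53.401 Y74.238
G01 X39.457 Y89.469
G0 X76.992 Y109.354
M3 S563
G01 X145.680 Y109.354 F1869
G01 X145.680 Y83.475
G01 X76.992 Y83.475
G01 X76.992 Y109.354
G0 X196.558 Y70.829
M3 S563
G01 X204.788 Y61.893 F1869
G01 X211.831 Y56.203
G01 X217.688 Y53.757
G01 X222.358 Y54.555
G01 X225.841 Y58.599
G0 X199.915 Y58.582
M3 S563
G01 X191.216 Y85.354 F1869
G01 X168.443 Y101.900
G01 X140.293 Y101.900
G01 X117.520 Y85.354
G01 X108.821 Y58.582
G01 X117.520 Y31.810
G01 X140.293 Y15.264
G01 X168.443 Y15.264
G01 X191.216 Y31.810
G01 X199.915 Y58.582
G0 X217.908 Y112.422
M3 S563
G01 X196.296 Y93.241 F1869
G01 X169.277 Y75.877
G01 X136.850 Y60.330
G01 X99.015 Y46.600
G01 X55.772 Y34.687
M5
G0 X0.000 Y0.000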